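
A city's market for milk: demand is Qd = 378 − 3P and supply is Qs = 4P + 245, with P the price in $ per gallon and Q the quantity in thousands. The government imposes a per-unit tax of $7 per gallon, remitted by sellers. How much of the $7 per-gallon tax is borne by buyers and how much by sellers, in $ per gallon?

Without the tax, 378 − 3P = 4P + 245 gives 7P = 133, so P* = $19 and Q* = 321.
With the tax collected from sellers, supply shifts: Qs = 4(P − 7) + 245.
Solving gives Q = 309 with buyers paying $23 and sellers receiving $16 (the $7 wedge).
Burden on buyers: $4; on sellers: $3. (They sum to $7.)

Buyers bear $4 per gallon; sellers bear $3 per gallon.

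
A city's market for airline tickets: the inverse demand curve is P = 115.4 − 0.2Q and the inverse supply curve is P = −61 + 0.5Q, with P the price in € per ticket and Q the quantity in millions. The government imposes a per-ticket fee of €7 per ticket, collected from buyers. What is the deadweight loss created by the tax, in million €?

Rewrite in direct form: Qd = 577 − 5P and Qs = 2P + 122.
Without the tax, 577 − 5P = 2P + 122 gives 7P = 455, so P* = €65 and Q* = 252.
With the tax collected from buyers, demand (in seller-price terms) shifts: Qd = 577 − 5(P + 7).
Solving gives Q = 242 with buyers paying €67 and producers receiving €60 (the €7 wedge).
Quantity falls by |ΔQ| = |252 − 242| = 10.
DWL = ½ · t · |ΔQ| = ½ · 7 · 10 = €35.

Deadweight loss = €35 million.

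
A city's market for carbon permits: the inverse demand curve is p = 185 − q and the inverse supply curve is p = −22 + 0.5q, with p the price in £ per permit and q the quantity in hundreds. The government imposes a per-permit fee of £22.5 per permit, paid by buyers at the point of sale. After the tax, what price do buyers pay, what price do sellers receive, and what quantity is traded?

Inverting to q(p) form: qd = 185 − p; qs = 2p + 44.
Without the tax, 185 − p = 2p + 44 gives 3p = 141, so p* = £47 and q* = 138.
With the tax collected from buyers, demand (in seller-price terms) shifts: qd = 185 − (p + 22.5).
New equilibrium: buyers pay £62, sellers receive £39.5, q = 123. (Wedge: pb − ps = 22.5.)
The less price-elastic side of the market bears the larger share of a per-unit tax.

Buyers pay £62; sellers receive £39.5; quantity = 123.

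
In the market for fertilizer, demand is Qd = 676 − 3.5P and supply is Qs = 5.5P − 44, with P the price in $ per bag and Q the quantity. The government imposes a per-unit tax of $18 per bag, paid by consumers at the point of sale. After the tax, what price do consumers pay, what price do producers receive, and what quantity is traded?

Without the tax, 676 − 3.5P = 5.5P − 44 gives 9P = 720, so P* = $80 and Q* = 396.
With the tax collected from consumers, demand (in seller-price terms) shifts: Qd = 676 − 3.5(P + 18).
Solving gives Q = 357.5 with consumers paying $91 and producers receiving $73 (the $18 wedge).
The less price-elastic side of the market bears the larger share of a per-unit tax.

Consumers pay $91; producers receive $73; quantity = 357.5.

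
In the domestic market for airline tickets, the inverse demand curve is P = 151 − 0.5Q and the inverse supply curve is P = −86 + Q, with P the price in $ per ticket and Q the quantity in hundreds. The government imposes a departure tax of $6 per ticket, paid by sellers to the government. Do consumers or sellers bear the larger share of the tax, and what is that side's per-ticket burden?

Rewrite in direct form: Qd = 302 − 2P and Qs = P + 86.
Without the tax, 302 − 2P = P + 86 gives 3P = 216, so P* = $72 and Q* = 158.
With the tax collected from sellers, supply shifts: Qs = (P − 6) + 86.
Solving gives Q = 154 with consumers paying $74 and sellers receiving $68 (the $6 wedge).
Per-ticket burden: consumers $2, sellers $4.
Sellers take the larger share because supply is less price-elastic here (demand slope 2 vs supply slope 1).
The less price-elastic side of the market bears the larger share of a per-unit tax.

Sellers bear the larger share: $4 per ticket.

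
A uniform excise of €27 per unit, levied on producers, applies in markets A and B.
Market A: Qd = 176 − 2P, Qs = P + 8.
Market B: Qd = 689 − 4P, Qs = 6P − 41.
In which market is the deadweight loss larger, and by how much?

Market B, by €631.8.

Market A: pre-tax P* = €56, Q* = 64; post-tax Q = 46; deadweight loss = €243.
Market B: pre-tax P* = €73, Q* = 397; post-tax Q = 332.2; deadweight loss = €874.8.
Difference: €243 vs €874.8 → market B is larger by €631.8.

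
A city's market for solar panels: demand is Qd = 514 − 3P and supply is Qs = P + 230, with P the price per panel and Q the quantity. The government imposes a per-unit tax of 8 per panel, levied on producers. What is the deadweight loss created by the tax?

Deadweight loss = 24.

Before the tax: set 514 − 3P = P + 230 → P* = 71, Q* = 301.
With the tax collected from producers, supply shifts: Qs = (P − 8) + 230.
Solving gives Q = 295 with consumers paying 73 and producers receiving 65 (the 8 wedge).
Quantity falls by |ΔQ| = |301 − 295| = 6.
DWL = ½ · t · |ΔQ| = ½ · 8 · 6 = 24.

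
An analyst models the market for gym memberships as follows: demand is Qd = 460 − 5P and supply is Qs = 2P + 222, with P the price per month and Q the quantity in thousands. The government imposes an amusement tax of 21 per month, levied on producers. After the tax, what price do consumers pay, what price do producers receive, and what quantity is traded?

Before the tax: set 460 − 5P = 2P + 222 → P* = 34, Q* = 290.
With the tax collected from producers, supply shifts: Qs = 2(P − 21) + 222.
Solving gives Q = 260 with consumers paying 40 and producers receiving 19 (the 21 wedge).

Consumers pay 40; producers receive 19; quantity = 260.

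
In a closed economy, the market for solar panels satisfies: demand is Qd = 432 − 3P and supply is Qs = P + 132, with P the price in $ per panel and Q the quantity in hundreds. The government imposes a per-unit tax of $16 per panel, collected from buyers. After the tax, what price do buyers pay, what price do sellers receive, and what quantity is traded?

Before the tax: set 432 − 3P = P + 132 → P* = $75, Q* = 207.
With the tax collected from buyers, demand (in seller-price terms) shifts: Qd = 432 − 3(P + 16).
New equilibrium: buyers pay $79, sellers receive $63, Q = 195. (Wedge: Pb − Ps = 16.)

Buyers pay $79; sellers receive $63; quantity = 195.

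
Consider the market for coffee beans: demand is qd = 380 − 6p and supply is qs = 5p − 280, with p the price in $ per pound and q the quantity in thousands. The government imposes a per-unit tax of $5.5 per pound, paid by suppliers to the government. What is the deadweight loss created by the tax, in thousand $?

Deadweight loss = $41.25 thousand.

Without the tax, 380 − 6p = 5p − 280 gives 11p = 660, so p* = $60 and q* = 20.
With the tax collected from suppliers, supply shifts: qs = 5(p − 5.5) − 280.
New equilibrium: consumers pay $62.5, suppliers receive $57, q = 5. (Wedge: pb − ps = 5.5.)
Quantity falls by |ΔQ| = |20 − 5| = 15.
DWL = ½ · t · |ΔQ| = ½ · 5.5 · 15 = $41.25.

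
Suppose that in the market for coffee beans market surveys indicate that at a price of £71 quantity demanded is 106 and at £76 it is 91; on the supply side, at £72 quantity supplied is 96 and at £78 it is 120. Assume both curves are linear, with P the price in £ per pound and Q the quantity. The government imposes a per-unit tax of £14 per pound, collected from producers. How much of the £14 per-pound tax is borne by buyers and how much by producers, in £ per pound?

Buyers bear £8 per pound; producers bear £6 per pound.

Demand slope: (91 − 106)/(76 − 71) = -3, so Qd = 319 − 3P.
Supply slope: (120 − 96)/(78 − 72) = 4, so Qs = 4P − 192.
Before the tax: set 319 − 3P = 4P − 192 → P* = £73, Q* = 100.
With the tax collected from producers, supply shifts: Qs = 4(P − 14) − 192.
Solving gives Q = 76 with buyers paying £81 and producers receiving £67 (the £14 wedge).
Burden on buyers: £8; on producers: £6. (They sum to £14.)
The less price-elastic side of the market bears the larger share of a per-unit tax.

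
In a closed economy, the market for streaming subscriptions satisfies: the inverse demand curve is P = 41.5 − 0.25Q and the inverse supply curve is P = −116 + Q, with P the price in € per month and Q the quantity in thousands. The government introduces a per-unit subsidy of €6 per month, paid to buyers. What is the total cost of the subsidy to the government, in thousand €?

Rewrite in direct form: Qd = 166 − 4P and Qs = P + 116.
Without the subsidy, 166 − 4P = P + 116 gives 5P = 50, so P* = €10 and Q* = 126.
With a per-unit subsidy paid to buyers, each effectively pays P − 6, so demand becomes Qd = 166 − 4(P − 6).
New equilibrium: buyers pay €8.8, sellers receive €14.8, Q = 130.8. (Wedge: Pb − Ps = −6.)
Outlay = t · Q = 6 · 130.8 = €784.8.

Government outlay = €784.8 thousand.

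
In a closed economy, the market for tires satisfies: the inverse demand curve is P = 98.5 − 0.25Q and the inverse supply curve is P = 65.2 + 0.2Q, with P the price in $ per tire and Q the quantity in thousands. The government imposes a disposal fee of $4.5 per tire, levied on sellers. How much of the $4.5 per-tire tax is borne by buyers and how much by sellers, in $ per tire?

Rewrite in direct form: Qd = 394 − 4P and Qs = 5P − 326.
Without the tax, 394 − 4P = 5P − 326 gives 9P = 720, so P* = $80 and Q* = 74.
With the tax collected from sellers, supply shifts: Qs = 5(P − 4.5) − 326.
New equilibrium: buyers pay $82.5, sellers receive $78, Q = 64. (Wedge: Pb − Ps = 4.5.)
Burden on buyers: $2.5; on sellers: $2. (They sum to $4.5.)
The less price-elastic side of the market bears the larger share of a per-unit tax.

Buyers bear $2.5 per tire; sellers bear $2 per tire.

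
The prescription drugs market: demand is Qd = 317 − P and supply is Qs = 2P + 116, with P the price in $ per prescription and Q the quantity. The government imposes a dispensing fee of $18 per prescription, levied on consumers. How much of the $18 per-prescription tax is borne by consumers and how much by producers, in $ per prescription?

Before the tax: set 317 − P = 2P + 116 → P* = $67, Q* = 250.
With the tax collected from consumers, demand (in seller-price terms) shifts: Qd = 317 − (P + 18).
New equilibrium: consumers pay $79, producers receive $61, Q = 238. (Wedge: Pb − Ps = 18.)
Burden on consumers: $12; on producers: $6. (They sum to $18.)
The less price-elastic side of the market bears the larger share of a per-unit tax.

Consumers bear $12 per prescription; producers bear $6 per prescription.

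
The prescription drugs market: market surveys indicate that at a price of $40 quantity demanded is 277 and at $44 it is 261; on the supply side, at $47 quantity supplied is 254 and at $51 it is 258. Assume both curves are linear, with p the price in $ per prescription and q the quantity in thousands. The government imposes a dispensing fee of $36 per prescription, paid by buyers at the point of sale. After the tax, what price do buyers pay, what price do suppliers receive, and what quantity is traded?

Demand slope: (261 − 277)/(44 − 40) = -4, so qd = 437 − 4p.
Supply slope: (258 − 254)/(51 − 47) = 1, so qs = p + 207.
Before the tax: set 437 − 4p = p + 207 → p* = $46, q* = 253.
With the tax collected from buyers, demand (in seller-price terms) shifts: qd = 437 − 4(p + 36).
New equilibrium: buyers pay $53.2, suppliers receive $17.2, q = 224.2. (Wedge: pb − ps = 36.)

Buyers pay $53.2; suppliers receive $17.2; quantity = 224.2.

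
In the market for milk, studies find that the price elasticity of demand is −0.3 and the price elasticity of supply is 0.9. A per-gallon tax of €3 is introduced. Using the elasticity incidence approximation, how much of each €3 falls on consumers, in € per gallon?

Consumers bear ≈ €2.25 per gallon.

Incidence ratio: consumers' share ≈ εs / (εs + |εd|) = 0.9 / (0.9 + 0.3) = 0.75.
So consumers bear ≈ 0.75 × €3 = €2.25; suppliers bear €0.75.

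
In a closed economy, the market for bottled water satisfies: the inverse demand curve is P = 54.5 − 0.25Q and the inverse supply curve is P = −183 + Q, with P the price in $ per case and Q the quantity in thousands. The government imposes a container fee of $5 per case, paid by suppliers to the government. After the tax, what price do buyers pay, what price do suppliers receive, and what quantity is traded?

Buyers pay $8; suppliers receive $3; quantity = 186.

Inverting to Q(P) form: Qd = 218 − 4P; Qs = P + 183.
Without the tax, 218 − 4P = P + 183 gives 5P = 35, so P* = $7 and Q* = 190.
With the tax collected from suppliers, supply shifts: Qs = (P − 5) + 183.
New equilibrium: buyers pay $8, suppliers receive $3, Q = 186. (Wedge: Pb − Ps = 5.)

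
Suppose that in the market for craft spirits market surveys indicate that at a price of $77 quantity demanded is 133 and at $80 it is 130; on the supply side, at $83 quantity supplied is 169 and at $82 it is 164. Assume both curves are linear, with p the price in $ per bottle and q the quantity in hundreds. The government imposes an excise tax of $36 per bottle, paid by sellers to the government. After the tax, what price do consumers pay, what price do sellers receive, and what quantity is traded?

Consumers pay $106; sellers receive $70; quantity = 104.

Demand slope: (130 − 133)/(80 − 77) = -1, so qd = 210 − p.
Supply slope: (164 − 169)/(82 − 83) = 5, so qs = 5p − 246.
Before the tax: set 210 − p = 5p − 246 → p* = $76, q* = 134.
With the tax collected from sellers, supply shifts: qs = 5(p − 36) − 246.
Solving gives q = 104 with consumers paying $106 and sellers receiving $70 (the $36 wedge).
The less price-elastic side of the market bears the larger share of a per-unit tax.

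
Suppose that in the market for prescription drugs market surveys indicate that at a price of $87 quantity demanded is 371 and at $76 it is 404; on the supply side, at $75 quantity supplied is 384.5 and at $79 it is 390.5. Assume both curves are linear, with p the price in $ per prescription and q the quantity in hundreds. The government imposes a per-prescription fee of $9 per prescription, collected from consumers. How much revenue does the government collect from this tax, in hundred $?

Tax revenue = $3447 hundred.

Demand slope: (404 − 371)/(76 − 87) = -3, so qd = 632 − 3p.
Supply slope: (390.5 − 384.5)/(79 − 75) = 1.5, so qs = 1.5p + 272.
Without the tax, 632 − 3p = 1.5p + 272 gives 4.5p = 360, so p* = $80 and q* = 392.
With the tax collected from consumers, demand (in seller-price terms) shifts: qd = 632 − 3(p + 9).
Solving gives q = 383 with consumers paying $83 and producers receiving $74 (the $9 wedge).
Revenue = t · Q = 9 · 383 = $3447.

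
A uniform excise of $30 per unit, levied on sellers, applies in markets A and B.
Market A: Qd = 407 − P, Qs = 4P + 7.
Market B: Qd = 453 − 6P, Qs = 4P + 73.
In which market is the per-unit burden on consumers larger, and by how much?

Market A: pre-tax P* = $80, Q* = 327; post-tax Q = 303; per-unit burden on consumers = $24.
Market B: pre-tax P* = $38, Q* = 225; post-tax Q = 153; per-unit burden on consumers = $12.
Difference: $24 vs $12 → market A is larger by $12.

Market A, by $12.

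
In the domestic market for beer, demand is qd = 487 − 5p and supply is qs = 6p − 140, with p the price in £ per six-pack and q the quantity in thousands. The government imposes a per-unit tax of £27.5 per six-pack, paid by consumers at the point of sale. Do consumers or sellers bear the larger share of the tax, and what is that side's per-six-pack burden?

Consumers bear the larger share: £15 per six-pack.

Before the tax: set 487 − 5p = 6p − 140 → p* = £57, q* = 202.
With the tax collected from consumers, demand (in seller-price terms) shifts: qd = 487 − 5(p + 27.5).
New equilibrium: consumers pay £72, sellers receive £44.5, q = 127. (Wedge: pb − ps = 27.5.)
Per-six-pack burden: consumers £15, sellers £12.5.
Consumers take the larger share because demand is less price-elastic here (demand slope 5 vs supply slope 6).
The less price-elastic side of the market bears the larger share of a per-unit tax.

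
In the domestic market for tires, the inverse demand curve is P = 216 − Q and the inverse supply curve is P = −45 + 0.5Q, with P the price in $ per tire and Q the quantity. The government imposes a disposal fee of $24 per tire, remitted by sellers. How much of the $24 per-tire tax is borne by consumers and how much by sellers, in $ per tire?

Rewrite in direct form: Qd = 216 − P and Qs = 2P + 90.
Without the tax, 216 − P = 2P + 90 gives 3P = 126, so P* = $42 and Q* = 174.
With the tax collected from sellers, supply shifts: Qs = 2(P − 24) + 90.
New equilibrium: consumers pay $58, sellers receive $34, Q = 158. (Wedge: Pb − Ps = 24.)
Burden on consumers: $16; on sellers: $8. (They sum to $24.)

Consumers bear $16 per tire; sellers bear $8 per tire.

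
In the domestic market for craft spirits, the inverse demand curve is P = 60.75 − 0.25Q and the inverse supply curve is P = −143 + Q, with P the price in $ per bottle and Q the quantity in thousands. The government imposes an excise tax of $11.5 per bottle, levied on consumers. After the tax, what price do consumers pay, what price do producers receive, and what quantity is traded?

Rewrite in direct form: Qd = 243 − 4P and Qs = P + 143.
Without the tax, 243 − 4P = P + 143 gives 5P = 100, so P* = $20 and Q* = 163.
With the tax collected from consumers, demand (in seller-price terms) shifts: Qd = 243 − 4(P + 11.5).
Solving gives Q = 153.8 with consumers paying $22.3 and producers receiving $10.8 (the $11.5 wedge).
The less price-elastic side of the market bears the larger share of a per-unit tax.

Consumers pay $22.3; producers receive $10.8; quantity = 153.8.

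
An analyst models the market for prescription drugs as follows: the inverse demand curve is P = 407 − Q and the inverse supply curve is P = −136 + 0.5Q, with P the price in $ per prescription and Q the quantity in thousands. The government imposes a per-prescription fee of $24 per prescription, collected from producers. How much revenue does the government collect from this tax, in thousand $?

Rewrite in direct form: Qd = 407 − P and Qs = 2P + 272.
Before the tax: set 407 − P = 2P + 272 → P* = $45, Q* = 362.
With the tax collected from producers, supply shifts: Qs = 2(P − 24) + 272.
Solving gives Q = 346 with buyers paying $61 and producers receiving $37 (the $24 wedge).
Revenue = t · Q = 24 · 346 = $8304.

Tax revenue = $8304 thousand.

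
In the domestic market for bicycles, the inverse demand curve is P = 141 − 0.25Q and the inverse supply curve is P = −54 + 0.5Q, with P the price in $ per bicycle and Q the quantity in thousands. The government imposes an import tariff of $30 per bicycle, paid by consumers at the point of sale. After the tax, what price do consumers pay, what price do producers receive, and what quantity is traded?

Inverting to Q(P) form: Qd = 564 − 4P; Qs = 2P + 108.
Without the tax, 564 − 4P = 2P + 108 gives 6P = 456, so P* = $76 and Q* = 260.
With the tax collected from consumers, demand (in seller-price terms) shifts: Qd = 564 − 4(P + 30).
New equilibrium: consumers pay $86, producers receive $56, Q = 220. (Wedge: Pb − Ps = 30.)

Consumers pay $86; producers receive $56; quantity = 220.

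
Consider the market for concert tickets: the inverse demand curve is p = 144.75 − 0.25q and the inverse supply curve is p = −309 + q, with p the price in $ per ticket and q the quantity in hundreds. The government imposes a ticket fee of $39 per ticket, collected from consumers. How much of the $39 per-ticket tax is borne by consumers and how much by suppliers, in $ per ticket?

Consumers bear $7.8 per ticket; suppliers bear $31.2 per ticket.

Rewrite in direct form: qd = 579 − 4p and qs = p + 309.
Without the tax, 579 − 4p = p + 309 gives 5p = 270, so p* = $54 and q* = 363.
With the tax collected from consumers, demand (in seller-price terms) shifts: qd = 579 − 4(p + 39).
New equilibrium: consumers pay $61.8, suppliers receive $22.8, q = 331.8. (Wedge: pb − ps = 39.)
Burden on consumers: $7.8; on suppliers: $31.2. (They sum to $39.)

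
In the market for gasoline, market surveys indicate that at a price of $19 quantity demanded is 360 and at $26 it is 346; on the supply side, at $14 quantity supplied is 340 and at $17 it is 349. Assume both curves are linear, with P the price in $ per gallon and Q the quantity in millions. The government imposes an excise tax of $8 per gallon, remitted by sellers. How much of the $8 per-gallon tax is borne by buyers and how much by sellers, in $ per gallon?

Demand slope: (346 − 360)/(26 − 19) = -2, so Qd = 398 − 2P.
Supply slope: (349 − 340)/(17 − 14) = 3, so Qs = 3P + 298.
Without the tax, 398 − 2P = 3P + 298 gives 5P = 100, so P* = $20 and Q* = 358.
With the tax collected from sellers, supply shifts: Qs = 3(P − 8) + 298.
New equilibrium: buyers pay $24.8, sellers receive $16.8, Q = 348.4. (Wedge: Pb − Ps = 8.)
Burden on buyers: $4.8; on sellers: $3.2. (They sum to $8.)
The less price-elastic side of the market bears the larger share of a per-unit tax.

Buyers bear $4.8 per gallon; sellers bear $3.2 per gallon.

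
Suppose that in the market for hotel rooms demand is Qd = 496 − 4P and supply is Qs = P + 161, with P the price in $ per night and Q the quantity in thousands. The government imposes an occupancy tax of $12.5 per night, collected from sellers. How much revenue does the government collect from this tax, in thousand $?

Tax revenue = $2725 thousand.

Before the tax: set 496 − 4P = P + 161 → P* = $67, Q* = 228.
With the tax collected from sellers, supply shifts: Qs = (P − 12.5) + 161.
Solving gives Q = 218 with consumers paying $69.5 and sellers receiving $57 (the $12.5 wedge).
Revenue = t · Q = 12.5 · 218 = $2725.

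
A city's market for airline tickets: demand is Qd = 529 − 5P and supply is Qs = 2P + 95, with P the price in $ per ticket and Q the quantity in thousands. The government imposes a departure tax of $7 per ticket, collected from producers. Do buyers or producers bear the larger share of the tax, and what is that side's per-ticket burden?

Without the tax, 529 − 5P = 2P + 95 gives 7P = 434, so P* = $62 and Q* = 219.
With the tax collected from producers, supply shifts: Qs = 2(P − 7) + 95.
Solving gives Q = 209 with buyers paying $64 and producers receiving $57 (the $7 wedge).
Per-ticket burden: buyers $2, producers $5.
Producers take the larger share because supply is less price-elastic here (demand slope 5 vs supply slope 2).
The less price-elastic side of the market bears the larger share of a per-unit tax.

Producers bear the larger share: $5 per ticket.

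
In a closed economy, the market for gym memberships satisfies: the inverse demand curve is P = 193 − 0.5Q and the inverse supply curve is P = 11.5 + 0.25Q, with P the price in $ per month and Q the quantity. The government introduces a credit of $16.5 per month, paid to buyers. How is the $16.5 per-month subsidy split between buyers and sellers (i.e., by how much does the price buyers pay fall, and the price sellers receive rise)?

Inverting to Q(P) form: Qd = 386 − 2P; Qs = 4P − 46.
Without the subsidy, 386 − 2P = 4P − 46 gives 6P = 432, so P* = $72 and Q* = 242.
With a per-unit subsidy paid to buyers, each effectively pays P − 16.5, so demand becomes Qd = 386 − 2(P − 16.5).
Solving gives Q = 264 with buyers paying $61 and sellers receiving $77.5 (the $16.5 wedge).
Gain to buyers: $11; to sellers: $5.5. (They sum to $16.5.)

Buyers gain $11 per month; sellers gain $5.5 per month.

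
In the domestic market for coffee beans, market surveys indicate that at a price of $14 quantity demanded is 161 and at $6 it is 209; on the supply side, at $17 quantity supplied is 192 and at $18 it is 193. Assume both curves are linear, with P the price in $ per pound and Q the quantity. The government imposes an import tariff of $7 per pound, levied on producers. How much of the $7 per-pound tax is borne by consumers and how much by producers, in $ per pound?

Consumers bear $1 per pound; producers bear $6 per pound.

Demand slope: (209 − 161)/(6 − 14) = -6, so Qd = 245 − 6P.
Supply slope: (193 − 192)/(18 − 17) = 1, so Qs = P + 175.
Before the tax: set 245 − 6P = P + 175 → P* = $10, Q* = 185.
With the tax collected from producers, supply shifts: Qs = (P − 7) + 175.
New equilibrium: consumers pay $11, producers receive $4, Q = 179. (Wedge: Pb − Ps = 7.)
Burden on consumers: $1; on producers: $6. (They sum to $7.)
The less price-elastic side of the market bears the larger share of a per-unit tax.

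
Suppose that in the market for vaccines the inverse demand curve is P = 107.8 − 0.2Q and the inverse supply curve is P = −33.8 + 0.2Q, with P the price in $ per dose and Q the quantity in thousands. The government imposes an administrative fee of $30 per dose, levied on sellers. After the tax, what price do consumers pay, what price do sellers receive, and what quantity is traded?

Consumers pay $52; sellers receive $22; quantity = 279.

Inverting to Q(P) form: Qd = 539 − 5P; Qs = 5P + 169.
Without the tax, 539 − 5P = 5P + 169 gives 10P = 370, so P* = $37 and Q* = 354.
With the tax collected from sellers, supply shifts: Qs = 5(P − 30) + 169.
New equilibrium: consumers pay $52, sellers receive $22, Q = 279. (Wedge: Pb − Ps = 30.)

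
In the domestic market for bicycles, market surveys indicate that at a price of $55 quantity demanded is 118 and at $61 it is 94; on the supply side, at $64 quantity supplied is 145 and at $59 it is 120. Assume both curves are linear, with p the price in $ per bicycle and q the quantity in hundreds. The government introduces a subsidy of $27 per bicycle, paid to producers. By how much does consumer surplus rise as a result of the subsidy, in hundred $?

Consumer surplus rises by $2100 hundred.

Demand slope: (94 − 118)/(61 − 55) = -4, so qd = 338 − 4p.
Supply slope: (120 − 145)/(59 − 64) = 5, so qs = 5p − 175.
Without the subsidy, 338 − 4p = 5p − 175 gives 9p = 513, so p* = $57 and q* = 110.
With a per-unit subsidy paid to producers, each receives p + 27 per unit sold, so supply becomes qs = 5(p + 27) − 175.
New equilibrium: consumers pay $42, producers receive $69, q = 170. (Wedge: pb − ps = −27.)
ΔCS is the trapezoid between Q = 170 and Q = 110 of height $15: ½ · (110 + 170) · 15 = $2100.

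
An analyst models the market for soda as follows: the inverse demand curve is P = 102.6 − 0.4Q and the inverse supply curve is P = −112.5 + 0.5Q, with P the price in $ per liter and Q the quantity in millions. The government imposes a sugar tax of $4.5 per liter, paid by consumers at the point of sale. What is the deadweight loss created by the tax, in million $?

Deadweight loss = $11.25 million.

Rewrite in direct form: Qd = 256.5 − 2.5P and Qs = 2P + 225.
Before the tax: set 256.5 − 2.5P = 2P + 225 → P* = $7, Q* = 239.
With the tax collected from consumers, demand (in seller-price terms) shifts: Qd = 256.5 − 2.5(P + 4.5).
New equilibrium: consumers pay $9, sellers receive $4.5, Q = 234. (Wedge: Pb − Ps = 4.5.)
Quantity falls by |ΔQ| = |239 − 234| = 5.
DWL = ½ · t · |ΔQ| = ½ · 4.5 · 5 = $11.25.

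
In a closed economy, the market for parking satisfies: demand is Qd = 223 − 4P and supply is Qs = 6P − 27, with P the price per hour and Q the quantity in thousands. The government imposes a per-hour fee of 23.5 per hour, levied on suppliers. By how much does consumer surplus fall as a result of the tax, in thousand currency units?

Consumer surplus falls by 1336.68 thousand.

Before the tax: set 223 − 4P = 6P − 27 → P* = 25, Q* = 123.
With the tax collected from suppliers, supply shifts: Qs = 6(P − 23.5) − 27.
Solving gives Q = 66.6 with consumers paying 39.1 and suppliers receiving 15.6 (the 23.5 wedge).
ΔCS is the trapezoid between Q = 66.6 and Q = 123 of height 14.1: ½ · (123 + 66.6) · 14.1 = 1336.68.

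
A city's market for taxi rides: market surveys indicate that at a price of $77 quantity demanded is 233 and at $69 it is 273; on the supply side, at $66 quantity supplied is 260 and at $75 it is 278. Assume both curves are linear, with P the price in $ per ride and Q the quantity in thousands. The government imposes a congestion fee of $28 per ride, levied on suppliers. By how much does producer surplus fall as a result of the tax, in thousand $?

Producer surplus falls by $4960 thousand.

Demand slope: (273 − 233)/(69 − 77) = -5, so Qd = 618 − 5P.
Supply slope: (278 − 260)/(75 − 66) = 2, so Qs = 2P + 128.
Before the tax: set 618 − 5P = 2P + 128 → P* = $70, Q* = 268.
With the tax collected from suppliers, supply shifts: Qs = 2(P − 28) + 128.
Solving gives Q = 228 with consumers paying $78 and suppliers receiving $50 (the $28 wedge).
ΔPS is the trapezoid between Q = 228 and Q = 268 of height $20: ½ · (268 + 228) · 20 = $4960.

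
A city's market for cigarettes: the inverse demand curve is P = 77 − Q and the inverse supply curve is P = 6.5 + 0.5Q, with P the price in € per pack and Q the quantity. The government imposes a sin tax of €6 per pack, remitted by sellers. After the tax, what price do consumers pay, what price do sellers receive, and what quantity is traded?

Inverting to Q(P) form: Qd = 77 − P; Qs = 2P − 13.
Without the tax, 77 − P = 2P − 13 gives 3P = 90, so P* = €30 and Q* = 47.
With the tax collected from sellers, supply shifts: Qs = 2(P − 6) − 13.
Solving gives Q = 43 with consumers paying €34 and sellers receiving €28 (the €6 wedge).

Consumers pay €34; sellers receive €28; quantity = 43.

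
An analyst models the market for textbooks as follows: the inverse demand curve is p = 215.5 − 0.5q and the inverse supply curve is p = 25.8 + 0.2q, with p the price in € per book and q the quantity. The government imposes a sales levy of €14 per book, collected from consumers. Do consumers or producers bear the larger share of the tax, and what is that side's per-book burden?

Inverting to q(p) form: qd = 431 − 2p; qs = 5p − 129.
Before the tax: set 431 − 2p = 5p − 129 → p* = €80, q* = 271.
With the tax collected from consumers, demand (in seller-price terms) shifts: qd = 431 − 2(p + 14).
Solving gives q = 251 with consumers paying €90 and producers receiving €76 (the €14 wedge).
Per-book burden: consumers €10, producers €4.
Consumers take the larger share because demand is less price-elastic here (demand slope 2 vs supply slope 5).
The less price-elastic side of the market bears the larger share of a per-unit tax.

Consumers bear the larger share: €10 per book.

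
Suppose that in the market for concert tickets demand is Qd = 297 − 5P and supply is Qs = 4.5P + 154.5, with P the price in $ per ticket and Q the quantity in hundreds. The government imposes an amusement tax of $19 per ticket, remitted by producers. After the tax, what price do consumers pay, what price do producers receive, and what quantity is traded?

Before the tax: set 297 − 5P = 4.5P + 154.5 → P* = $15, Q* = 222.
With the tax collected from producers, supply shifts: Qs = 4.5(P − 19) + 154.5.
Solving gives Q = 177 with consumers paying $24 and producers receiving $5 (the $19 wedge).
The less price-elastic side of the market bears the larger share of a per-unit tax.

Consumers pay $24; producers receive $5; quantity = 177.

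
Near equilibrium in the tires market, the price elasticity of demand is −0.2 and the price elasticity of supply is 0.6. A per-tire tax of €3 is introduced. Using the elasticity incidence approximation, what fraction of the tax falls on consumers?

Consumers' share ≈ 0.75.

Incidence ratio: consumers' share ≈ εs / (εs + |εd|) = 0.6 / (0.6 + 0.2) = 0.75.
Supply is the more elastic side, so consumers bear the larger share.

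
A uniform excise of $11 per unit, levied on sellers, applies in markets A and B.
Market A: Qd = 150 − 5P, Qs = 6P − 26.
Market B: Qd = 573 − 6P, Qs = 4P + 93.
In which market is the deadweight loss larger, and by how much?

Market A: pre-tax P* = $16, Q* = 70; post-tax Q = 40; deadweight loss = $165.
Market B: pre-tax P* = $48, Q* = 285; post-tax Q = 258.6; deadweight loss = $145.2.
Difference: $165 vs $145.2 → market A is larger by $19.8.

Market A, by $19.8.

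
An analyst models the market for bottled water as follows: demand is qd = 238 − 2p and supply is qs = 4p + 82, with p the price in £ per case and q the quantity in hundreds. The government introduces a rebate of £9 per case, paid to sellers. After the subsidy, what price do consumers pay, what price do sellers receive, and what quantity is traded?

Consumers pay £20; sellers receive £29; quantity = 198.

Before the subsidy: set 238 − 2p = 4p + 82 → p* = £26, q* = 186.
With a per-unit subsidy paid to sellers, each receives p + 9 per unit sold, so supply becomes qs = 4(p + 9) + 82.
Solving gives q = 198 with consumers paying £20 and sellers receiving £29 (the £9 wedge).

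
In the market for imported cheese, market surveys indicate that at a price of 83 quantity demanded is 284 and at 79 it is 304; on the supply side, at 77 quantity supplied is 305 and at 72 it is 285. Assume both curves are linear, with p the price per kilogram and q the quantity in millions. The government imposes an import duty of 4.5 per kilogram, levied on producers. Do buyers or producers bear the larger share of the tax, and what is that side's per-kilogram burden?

Producers bear the larger share: 2.5 per kilogram.

Demand slope: (304 − 284)/(79 − 83) = -5, so qd = 699 − 5p.
Supply slope: (285 − 305)/(72 − 77) = 4, so qs = 4p − 3.
Without the tax, 699 − 5p = 4p − 3 gives 9p = 702, so p* = 78 and q* = 309.
With the tax collected from producers, supply shifts: qs = 4(p − 4.5) − 3.
New equilibrium: buyers pay 80, producers receive 75.5, q = 299. (Wedge: pb − ps = 4.5.)
Per-kilogram burden: buyers 2, producers 2.5.
Producers take the larger share because supply is less price-elastic here (demand slope 5 vs supply slope 4).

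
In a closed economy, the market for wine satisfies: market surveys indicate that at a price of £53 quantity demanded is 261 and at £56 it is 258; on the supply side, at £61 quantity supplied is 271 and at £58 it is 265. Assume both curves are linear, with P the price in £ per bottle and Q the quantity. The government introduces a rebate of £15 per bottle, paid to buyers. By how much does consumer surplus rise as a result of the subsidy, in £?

Demand slope: (258 − 261)/(56 − 53) = -1, so Qd = 314 − P.
Supply slope: (265 − 271)/(58 − 61) = 2, so Qs = 2P + 149.
Before the subsidy: set 314 − P = 2P + 149 → P* = £55, Q* = 259.
With a per-unit subsidy paid to buyers, each effectively pays P − 15, so demand becomes Qd = 314 − (P − 15).
Solving gives Q = 269 with buyers paying £45 and suppliers receiving £60 (the £15 wedge).
ΔCS is the trapezoid between Q = 269 and Q = 259 of height £10: ½ · (259 + 269) · 10 = £2640.

Consumer surplus rises by £2640.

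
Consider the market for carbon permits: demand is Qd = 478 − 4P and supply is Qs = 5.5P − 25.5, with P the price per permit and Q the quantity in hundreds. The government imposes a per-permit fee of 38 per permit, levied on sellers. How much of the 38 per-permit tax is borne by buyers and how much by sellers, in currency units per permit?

Buyers bear 22 per permit; sellers bear 16 per permit.

Without the tax, 478 − 4P = 5.5P − 25.5 gives 9.5P = 503.5, so P* = 53 and Q* = 266.
With the tax collected from sellers, supply shifts: Qs = 5.5(P − 38) − 25.5.
Solving gives Q = 178 with buyers paying 75 and sellers receiving 37 (the 38 wedge).
Burden on buyers: 22; on sellers: 16. (They sum to 38.)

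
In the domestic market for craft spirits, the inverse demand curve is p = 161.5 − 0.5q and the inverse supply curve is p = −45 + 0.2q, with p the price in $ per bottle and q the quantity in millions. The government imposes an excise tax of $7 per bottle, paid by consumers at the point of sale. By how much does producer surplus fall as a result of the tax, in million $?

Rewrite in direct form: qd = 323 − 2p and qs = 5p + 225.
Before the tax: set 323 − 2p = 5p + 225 → p* = $14, q* = 295.
With the tax collected from consumers, demand (in seller-price terms) shifts: qd = 323 − 2(p + 7).
Solving gives q = 285 with consumers paying $19 and suppliers receiving $12 (the $7 wedge).
ΔPS is the trapezoid between Q = 285 and Q = 295 of height $2: ½ · (295 + 285) · 2 = $580.

Producer surplus falls by $580 million.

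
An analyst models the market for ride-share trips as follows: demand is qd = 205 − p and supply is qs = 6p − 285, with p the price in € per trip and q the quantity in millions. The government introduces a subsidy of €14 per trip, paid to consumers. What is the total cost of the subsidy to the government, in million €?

Government outlay = €2058 million.

Without the subsidy, 205 − p = 6p − 285 gives 7p = 490, so p* = €70 and q* = 135.
With a per-unit subsidy paid to consumers, each effectively pays p − 14, so demand becomes qd = 205 − (p − 14).
New equilibrium: consumers pay €58, producers receive €72, q = 147. (Wedge: pb − ps = −14.)
Outlay = t · Q = 14 · 147 = €2058.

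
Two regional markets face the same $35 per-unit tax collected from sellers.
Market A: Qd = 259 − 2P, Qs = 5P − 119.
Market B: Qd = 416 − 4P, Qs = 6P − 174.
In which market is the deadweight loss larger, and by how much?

Market B, by $595.

Market A: pre-tax P* = $54, Q* = 151; post-tax Q = 101; deadweight loss = $875.
Market B: pre-tax P* = $59, Q* = 180; post-tax Q = 96; deadweight loss = $1470.
Difference: $875 vs $1470 → market B is larger by $595.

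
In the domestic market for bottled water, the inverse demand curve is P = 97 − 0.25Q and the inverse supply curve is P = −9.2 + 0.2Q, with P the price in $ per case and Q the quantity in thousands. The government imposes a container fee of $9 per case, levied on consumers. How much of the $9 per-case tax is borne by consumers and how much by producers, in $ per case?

Consumers bear $5 per case; producers bear $4 per case.

Inverting to Q(P) form: Qd = 388 − 4P; Qs = 5P + 46.
Without the tax, 388 − 4P = 5P + 46 gives 9P = 342, so P* = $38 and Q* = 236.
With the tax collected from consumers, demand (in seller-price terms) shifts: Qd = 388 − 4(P + 9).
New equilibrium: consumers pay $43, producers receive $34, Q = 216. (Wedge: Pb − Ps = 9.)
Burden on consumers: $5; on producers: $4. (They sum to $9.)
The less price-elastic side of the market bears the larger share of a per-unit tax.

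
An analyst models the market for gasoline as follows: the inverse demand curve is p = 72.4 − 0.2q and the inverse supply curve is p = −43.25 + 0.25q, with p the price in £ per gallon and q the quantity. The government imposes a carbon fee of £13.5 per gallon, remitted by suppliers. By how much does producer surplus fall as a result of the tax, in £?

Inverting to q(p) form: qd = 362 − 5p; qs = 4p + 173.
Before the tax: set 362 − 5p = 4p + 173 → p* = £21, q* = 257.
With the tax collected from suppliers, supply shifts: qs = 4(p − 13.5) + 173.
Solving gives q = 227 with consumers paying £27 and suppliers receiving £13.5 (the £13.5 wedge).
ΔPS is the trapezoid between Q = 227 and Q = 257 of height £7.5: ½ · (257 + 227) · 7.5 = £1815.

Producer surplus falls by £1815.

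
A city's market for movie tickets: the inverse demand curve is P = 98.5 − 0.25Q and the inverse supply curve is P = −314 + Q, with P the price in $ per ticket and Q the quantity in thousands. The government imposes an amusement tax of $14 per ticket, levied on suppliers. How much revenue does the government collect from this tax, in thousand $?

Inverting to Q(P) form: Qd = 394 − 4P; Qs = P + 314.
Before the tax: set 394 − 4P = P + 314 → P* = $16, Q* = 330.
With the tax collected from suppliers, supply shifts: Qs = (P − 14) + 314.
New equilibrium: consumers pay $18.8, suppliers receive $4.8, Q = 318.8. (Wedge: Pb − Ps = 14.)
Revenue = t · Q = 14 · 318.8 = $4463.2.

Tax revenue = $4463.2 thousand.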